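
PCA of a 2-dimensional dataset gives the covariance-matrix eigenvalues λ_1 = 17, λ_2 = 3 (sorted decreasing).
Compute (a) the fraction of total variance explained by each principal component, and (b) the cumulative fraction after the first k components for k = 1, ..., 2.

Step 1 — total variance = trace(Sigma) = Σ λ_i = 17 + 3 = 20.

Step 2 — fraction explained by component i = λ_i / Σ λ:
  PC1: 17/20 = 0.85
  PC2: 3/20 = 0.15

Step 3 — cumulative fraction after k components = (λ_1 + ... + λ_k) / Σ λ:
  k = 1: 17/20 = 0.85
  k = 2: (17 + 3)/20 = 20/20 = 1

Summary (fraction, with percent):

explained: PC1 0.85 (85%), PC2 0.15 (15%);  cumulative: 0.85, 1


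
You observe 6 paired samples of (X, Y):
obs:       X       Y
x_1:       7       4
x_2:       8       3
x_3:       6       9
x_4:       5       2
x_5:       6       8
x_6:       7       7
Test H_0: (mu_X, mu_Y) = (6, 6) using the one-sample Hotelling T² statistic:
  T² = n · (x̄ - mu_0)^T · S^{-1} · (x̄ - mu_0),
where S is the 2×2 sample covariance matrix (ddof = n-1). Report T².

Step 1 — sample mean vector:
  mean(X) = (7 + 8 + 6 + 5 + 6 + 7) / 6 = 39/6 = 6.5
  mean(Y) = (4 + 3 + 9 + 2 + 8 + 7) / 6 = 33/6 = 5.5
  x̄ = (6.5, 5.5),  deviation x̄ - mu_0 = (6.5, 5.5) - (6, 6) = (0.5, -0.5).

Step 2 — sample covariance matrix, S[i,j] = (1/(n-1)) · Σ_k (x_{k,i} - mean_i) · (x_{k,j} - mean_j), divisor n-1 = 5:
  S[X,X] = ((0.5)·(0.5) + (1.5)·(1.5) + (-0.5)·(-0.5) + (-1.5)·(-1.5) + (-0.5)·(-0.5) + (0.5)·(0.5)) / 5 = 5.5/5 = 1.1
  S[X,Y] = ((0.5)·(-1.5) + (1.5)·(-2.5) + (-0.5)·(3.5) + (-1.5)·(-3.5) + (-0.5)·(2.5) + (0.5)·(1.5)) / 5 = -1.5/5 = -0.3
  S[Y,Y] = ((-1.5)·(-1.5) + (-2.5)·(-2.5) + (3.5)·(3.5) + (-3.5)·(-3.5) + (2.5)·(2.5) + (1.5)·(1.5)) / 5 = 41.5/5 = 8.3
  S = [[1.1, -0.3],
 [-0.3, 8.3]].

Step 3 — invert S. det(S) = 1.1·8.3 - (-0.3)² = 9.04.
  S^{-1} = (1/det) · [[d, -b], [-b, a]] = [[0.9181, 0.0332],
 [0.0332, 0.1217]].

Step 4 — quadratic form (x̄ - mu_0)^T · S^{-1} · (x̄ - mu_0):
  S^{-1} · (x̄ - mu_0) = (0.4425, -0.0442),
  (x̄ - mu_0)^T · [...] = (0.5)·(0.4425) + (-0.5)·(-0.0442) = 0.2434.

Step 5 — scale by n: T² = 6 · 0.2434 = 1.4602.

T² ≈ 1.4602


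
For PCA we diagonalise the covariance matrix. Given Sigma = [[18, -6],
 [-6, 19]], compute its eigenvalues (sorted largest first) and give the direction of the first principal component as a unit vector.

Step 1 — characteristic polynomial of 2×2 Sigma:
  det(Sigma - λI) = λ² - trace · λ + det = 0.
  trace = 18 + 19 = 37, det = 18·19 - (-6)² = 306.
Step 2 — discriminant:
  Δ = trace² - 4·det = 1369 - 1224 = 145.
Step 3 — eigenvalues:
  λ = (trace ± √Δ)/2 = (37 ± 12.0416)/2,
  λ_1 = 24.5208,  λ_2 = 12.4792.

Step 4 — unit eigenvector for λ_1: solve (Sigma - λ_1 I)v = 0. First row:
  (18 - 24.5208)·v_x + (-6)·v_y = 0, i.e. (-6.5208)·v_x + (-6)·v_y = 0,
  so v ∝ (b, λ_1 - a) = (-6, 6.5208); multiply by -1 so the first entry is positive: u = (6, -6.5208).
  ||u|| = √((6)² + (-6.5208)²) = √(78.5208) ≈ 8.8612,
  v_1 = u/||u|| ≈ (0.6771, -0.7359) (||v_1|| = 1).

λ_1 = 24.5208,  λ_2 = 12.4792;  v_1 ≈ (0.6771, -0.7359)


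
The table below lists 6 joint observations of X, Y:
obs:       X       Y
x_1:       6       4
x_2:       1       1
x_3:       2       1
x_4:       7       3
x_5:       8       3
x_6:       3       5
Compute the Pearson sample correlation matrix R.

Step 1 — column means:
  mean(X) = (6 + 1 + 2 + 7 + 8 + 3) / 6 = 27/6 = 4.5
  mean(Y) = (4 + 1 + 1 + 3 + 3 + 5) / 6 = 17/6 = 2.8333

Step 2 — sample variances and covariances s[i,j] = (1/(n-1)) · Σ_k (x_{k,i} - mean_i) · (x_{k,j} - mean_j), with n-1 = 5:
  s[X,X] = ((1.5)·(1.5) + (-3.5)·(-3.5) + (-2.5)·(-2.5) + (2.5)·(2.5) + (3.5)·(3.5) + (-1.5)·(-1.5)) / 5 = 41.5/5 = 8.3
  s[X,Y] = ((1.5)·(1.1667) + (-3.5)·(-1.8333) + (-2.5)·(-1.8333) + (2.5)·(0.1667) + (3.5)·(0.1667) + (-1.5)·(2.1667)) / 5 = 10.5/5 = 2.1
  s[Y,Y] = ((1.1667)·(1.1667) + (-1.8333)·(-1.8333) + (-1.8333)·(-1.8333) + (0.1667)·(0.1667) + (0.1667)·(0.1667) + (2.1667)·(2.1667)) / 5 = 12.8333/5 = 2.5667
  Sample standard deviations s_i = √(s[i,i]):
  s(X) = √(8.3) = 2.881
  s(Y) = √(2.5667) = 1.6021

Step 3 — r_{ij} = s_{ij} / (s_i · s_j):
  r[X,X] = 1 (diagonal).
  r[X,Y] = 2.1 / (2.881 · 1.6021) = 2.1 / 4.6156 = 0.455
  r[Y,Y] = 1 (diagonal).

R is symmetric with unit diagonal. Assembling:

R = [[1, 0.455],
 [0.455, 1]]


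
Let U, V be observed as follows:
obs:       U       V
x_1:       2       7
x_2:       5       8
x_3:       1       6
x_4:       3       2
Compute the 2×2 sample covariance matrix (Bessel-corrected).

Step 1 — column means:
  mean(U) = (2 + 5 + 1 + 3) / 4 = 11/4 = 2.75
  mean(V) = (7 + 8 + 6 + 2) / 4 = 23/4 = 5.75

Step 2 — sample covariance S[i,j] = (1/(n-1)) · Σ_k (x_{k,i} - mean_i) · (x_{k,j} - mean_j), with n-1 = 3.
  S[U,U] = ((-0.75)·(-0.75) + (2.25)·(2.25) + (-1.75)·(-1.75) + (0.25)·(0.25)) / 3 = 8.75/3 = 2.9167
  S[U,V] = ((-0.75)·(1.25) + (2.25)·(2.25) + (-1.75)·(0.25) + (0.25)·(-3.75)) / 3 = 2.75/3 = 0.9167
  S[V,V] = ((1.25)·(1.25) + (2.25)·(2.25) + (0.25)·(0.25) + (-3.75)·(-3.75)) / 3 = 20.75/3 = 6.9167

S is symmetric (S[j,i] = S[i,j]). Assembling:

S = [[2.9167, 0.9167],
 [0.9167, 6.9167]]


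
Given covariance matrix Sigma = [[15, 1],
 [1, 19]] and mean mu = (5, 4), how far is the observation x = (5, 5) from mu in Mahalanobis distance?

Step 1 — centre the observation: (x - mu) = (0, 1).

Step 2 — invert Sigma. det(Sigma) = 15·19 - (1)² = 284.
  Sigma^{-1} = (1/det) · [[d, -b], [-b, a]] = [[0.0669, -0.0035],
 [-0.0035, 0.0528]].

Step 3 — form the quadratic (x - mu)^T · Sigma^{-1} · (x - mu):
  Sigma^{-1} · (x - mu) = (-0.0035, 0.0528).
  (x - mu)^T · [Sigma^{-1} · (x - mu)] = (0)·(-0.0035) + (1)·(0.0528) = 0.0528.

Step 4 — take square root: d = √(0.0528) ≈ 0.2298.

d(x, mu) = √(0.0528) ≈ 0.2298


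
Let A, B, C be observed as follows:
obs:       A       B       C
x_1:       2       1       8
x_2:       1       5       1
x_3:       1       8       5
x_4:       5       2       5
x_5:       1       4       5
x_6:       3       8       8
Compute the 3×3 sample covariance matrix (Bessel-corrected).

Step 1 — column means:
  mean(A) = (2 + 1 + 1 + 5 + 1 + 3) / 6 = 13/6 = 2.1667
  mean(B) = (1 + 5 + 8 + 2 + 4 + 8) / 6 = 28/6 = 4.6667
  mean(C) = (8 + 1 + 5 + 5 + 5 + 8) / 6 = 32/6 = 5.3333

Step 2 — sample covariance S[i,j] = (1/(n-1)) · Σ_k (x_{k,i} - mean_i) · (x_{k,j} - mean_j), with n-1 = 5.
  S[A,A] = ((-0.1667)·(-0.1667) + (-1.1667)·(-1.1667) + (-1.1667)·(-1.1667) + (2.8333)·(2.8333) + (-1.1667)·(-1.1667) + (0.8333)·(0.8333)) / 5 = 12.8333/5 = 2.5667
  S[A,B] = ((-0.1667)·(-3.6667) + (-1.1667)·(0.3333) + (-1.1667)·(3.3333) + (2.8333)·(-2.6667) + (-1.1667)·(-0.6667) + (0.8333)·(3.3333)) / 5 = -7.6667/5 = -1.5333
  S[A,C] = ((-0.1667)·(2.6667) + (-1.1667)·(-4.3333) + (-1.1667)·(-0.3333) + (2.8333)·(-0.3333) + (-1.1667)·(-0.3333) + (0.8333)·(2.6667)) / 5 = 6.6667/5 = 1.3333
  S[B,B] = ((-3.6667)·(-3.6667) + (0.3333)·(0.3333) + (3.3333)·(3.3333) + (-2.6667)·(-2.6667) + (-0.6667)·(-0.6667) + (3.3333)·(3.3333)) / 5 = 43.3333/5 = 8.6667
  S[B,C] = ((-3.6667)·(2.6667) + (0.3333)·(-4.3333) + (3.3333)·(-0.3333) + (-2.6667)·(-0.3333) + (-0.6667)·(-0.3333) + (3.3333)·(2.6667)) / 5 = -2.3333/5 = -0.4667
  S[C,C] = ((2.6667)·(2.6667) + (-4.3333)·(-4.3333) + (-0.3333)·(-0.3333) + (-0.3333)·(-0.3333) + (-0.3333)·(-0.3333) + (2.6667)·(2.6667)) / 5 = 33.3333/5 = 6.6667

S is symmetric (S[j,i] = S[i,j]). Assembling:

S = [[2.5667, -1.5333, 1.3333],
 [-1.5333, 8.6667, -0.4667],
 [1.3333, -0.4667, 6.6667]]


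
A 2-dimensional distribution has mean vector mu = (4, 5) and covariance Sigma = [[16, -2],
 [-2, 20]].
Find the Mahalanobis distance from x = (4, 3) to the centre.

Step 1 — centre the observation: (x - mu) = (0, -2).

Step 2 — invert Sigma. det(Sigma) = 16·20 - (-2)² = 316.
  Sigma^{-1} = (1/det) · [[d, -b], [-b, a]] = [[0.0633, 0.0063],
 [0.0063, 0.0506]].

Step 3 — form the quadratic (x - mu)^T · Sigma^{-1} · (x - mu):
  Sigma^{-1} · (x - mu) = (-0.0127, -0.1013).
  (x - mu)^T · [Sigma^{-1} · (x - mu)] = (0)·(-0.0127) + (-2)·(-0.1013) = 0.2025.

Step 4 — take square root: d = √(0.2025) ≈ 0.45.

d(x, mu) = √(0.2025) ≈ 0.45


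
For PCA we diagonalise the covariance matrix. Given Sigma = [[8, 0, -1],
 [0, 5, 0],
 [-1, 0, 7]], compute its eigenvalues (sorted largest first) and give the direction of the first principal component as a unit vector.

Step 1 — characteristic polynomial p(λ) = det(λI - Sigma) = λ³ - tr·λ² + c_1·λ - det, where tr = trace, c_1 = sum of the principal 2×2 minors, det = det(Sigma):
  tr = 8 + 5 + 7 = 20,
  c_1 = (8·5 - (0)²) + (8·7 - (-1)²) + (5·7 - (0)²) = 40 + 55 + 35 = 130,
  det = 8·(5·7 - (0)²) - (0)·((0)·7 - (0)·(-1)) + (-1)·((0)·(0) - 5·(-1)) = 8·(35) - (0)·(0) + (-1)·(5) = 275.
  So p(λ) = λ³ - 20λ² + 130λ - 275.
Step 2 — look for an integer root (rational root theorem: any rational root is an integer divisor of 275). Testing λ = 5:
  p(5) = 125 - 500 + 650 - 275 = 0  ✓
  Dividing out (λ - 5): p(λ) = (λ - 5)(λ² - 15λ + 55).
Step 3 — remaining eigenvalues from the quadratic λ² - 15λ + 55 = 0:
  Δ = 15² - 4·55 = 225 - 220 = 5,  λ = (15 ± √5)/2 = (15 ± 2.2361)/2 ≈ 8.618 or 6.382.
  Sorted: λ_1 = 8.618,  λ_2 = 6.382,  λ_3 = 5  (check: sum = 20 = tr ✓).

Step 4 — unit eigenvector for λ_1 ≈ 8.618: v spans the null space of (Sigma - λ_1 I), whose rows are
  r_1 = (-0.618, 0, -1),  r_2 = (0, -3.618, 0),  r_3 = (-1, 0, -1.618).
  v is orthogonal to every row, so take v ∝ r_1 × r_2 = ((0)·(0) - (-1)·(-3.618), (-1)·(0) - (-0.618)·(0), (-0.618)·(-3.618) - (0)·(0)) ≈ (-3.618, 0, 2.2361).
  Rescale (multiply by -1 so the first nonzero entry is positive): u = (3.618, 0, -2.2361).
  ||u|| = √((3.618)² + (0)² + (-2.2361)²) = √(18.0902) ≈ 4.2533,  v_1 = u/||u|| ≈ (0.8507, 0, -0.5257) (||v_1|| = 1).

λ_1 = 8.618,  λ_2 = 6.382,  λ_3 = 5;  v_1 ≈ (0.8507, 0, -0.5257)


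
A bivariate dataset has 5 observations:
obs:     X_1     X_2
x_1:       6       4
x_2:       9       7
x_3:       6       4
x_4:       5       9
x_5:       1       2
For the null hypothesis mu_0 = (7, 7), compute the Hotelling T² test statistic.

Step 1 — sample mean vector:
  mean(X_1) = (6 + 9 + 6 + 5 + 1) / 5 = 27/5 = 5.4
  mean(X_2) = (4 + 7 + 4 + 9 + 2) / 5 = 26/5 = 5.2
  x̄ = (5.4, 5.2),  deviation x̄ - mu_0 = (5.4, 5.2) - (7, 7) = (-1.6, -1.8).

Step 2 — sample covariance matrix, S[i,j] = (1/(n-1)) · Σ_k (x_{k,i} - mean_i) · (x_{k,j} - mean_j), divisor n-1 = 4:
  S[X_1,X_1] = ((0.6)·(0.6) + (3.6)·(3.6) + (0.6)·(0.6) + (-0.4)·(-0.4) + (-4.4)·(-4.4)) / 4 = 33.2/4 = 8.3
  S[X_1,X_2] = ((0.6)·(-1.2) + (3.6)·(1.8) + (0.6)·(-1.2) + (-0.4)·(3.8) + (-4.4)·(-3.2)) / 4 = 17.6/4 = 4.4
  S[X_2,X_2] = ((-1.2)·(-1.2) + (1.8)·(1.8) + (-1.2)·(-1.2) + (3.8)·(3.8) + (-3.2)·(-3.2)) / 4 = 30.8/4 = 7.7
  S = [[8.3, 4.4],
 [4.4, 7.7]].

Step 3 — invert S. det(S) = 8.3·7.7 - (4.4)² = 44.55.
  S^{-1} = (1/det) · [[d, -b], [-b, a]] = [[0.1728, -0.0988],
 [-0.0988, 0.1863]].

Step 4 — quadratic form (x̄ - mu_0)^T · S^{-1} · (x̄ - mu_0):
  S^{-1} · (x̄ - mu_0) = (-0.0988, -0.1773),
  (x̄ - mu_0)^T · [...] = (-1.6)·(-0.0988) + (-1.8)·(-0.1773) = 0.4772.

Step 5 — scale by n: T² = 5 · 0.4772 = 2.3861.

T² ≈ 2.3861


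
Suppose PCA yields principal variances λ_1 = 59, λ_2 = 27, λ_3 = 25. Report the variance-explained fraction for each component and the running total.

Step 1 — total variance = trace(Sigma) = Σ λ_i = 59 + 27 + 25 = 111.

Step 2 — fraction explained by component i = λ_i / Σ λ:
  PC1: 59/111 = 0.5315
  PC2: 27/111 = 0.2432
  PC3: 25/111 = 0.2252

Step 3 — cumulative fraction after k components = (λ_1 + ... + λ_k) / Σ λ:
  k = 1: 59/111 = 0.5315
  k = 2: (59 + 27)/111 = 86/111 = 0.7748
  k = 3: (59 + 27 + 25)/111 = 111/111 = 1

Summary (fraction, with percent):

explained: PC1 0.5315 (53.15%), PC2 0.2432 (24.32%), PC3 0.2252 (22.52%);  cumulative: 0.5315, 0.7748, 1


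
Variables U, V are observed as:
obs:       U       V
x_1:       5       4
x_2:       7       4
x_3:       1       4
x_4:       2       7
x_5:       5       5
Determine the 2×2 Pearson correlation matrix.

Step 1 — column means:
  mean(U) = (5 + 7 + 1 + 2 + 5) / 5 = 20/5 = 4
  mean(V) = (4 + 4 + 4 + 7 + 5) / 5 = 24/5 = 4.8

Step 2 — sample variances and covariances s[i,j] = (1/(n-1)) · Σ_k (x_{k,i} - mean_i) · (x_{k,j} - mean_j), with n-1 = 4:
  s[U,U] = ((1)·(1) + (3)·(3) + (-3)·(-3) + (-2)·(-2) + (1)·(1)) / 4 = 24/4 = 6
  s[U,V] = ((1)·(-0.8) + (3)·(-0.8) + (-3)·(-0.8) + (-2)·(2.2) + (1)·(0.2)) / 4 = -5/4 = -1.25
  s[V,V] = ((-0.8)·(-0.8) + (-0.8)·(-0.8) + (-0.8)·(-0.8) + (2.2)·(2.2) + (0.2)·(0.2)) / 4 = 6.8/4 = 1.7
  Sample standard deviations s_i = √(s[i,i]):
  s(U) = √(6) = 2.4495
  s(V) = √(1.7) = 1.3038

Step 3 — r_{ij} = s_{ij} / (s_i · s_j):
  r[U,U] = 1 (diagonal).
  r[U,V] = -1.25 / (2.4495 · 1.3038) = -1.25 / 3.1937 = -0.3914
  r[V,V] = 1 (diagonal).

R is symmetric with unit diagonal. Assembling:

R = [[1, -0.3914],
 [-0.3914, 1]]


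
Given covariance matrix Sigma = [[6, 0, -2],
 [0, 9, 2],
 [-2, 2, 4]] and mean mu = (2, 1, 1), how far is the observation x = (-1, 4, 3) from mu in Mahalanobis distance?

Step 1 — centre the observation: (x - mu) = (-3, 3, 2).

Step 2 — invert Sigma (cofactor / det for 3×3, or solve directly):
  Sigma^{-1} = [[0.2051, -0.0256, 0.1154],
 [-0.0256, 0.1282, -0.0769],
 [0.1154, -0.0769, 0.3462]].

Step 3 — form the quadratic (x - mu)^T · Sigma^{-1} · (x - mu):
  Sigma^{-1} · (x - mu) = (-0.4615, 0.3077, 0.1154).
  (x - mu)^T · [Sigma^{-1} · (x - mu)] = (-3)·(-0.4615) + (3)·(0.3077) + (2)·(0.1154) = 2.5385.

Step 4 — take square root: d = √(2.5385) ≈ 1.5933.

d(x, mu) = √(2.5385) ≈ 1.5933


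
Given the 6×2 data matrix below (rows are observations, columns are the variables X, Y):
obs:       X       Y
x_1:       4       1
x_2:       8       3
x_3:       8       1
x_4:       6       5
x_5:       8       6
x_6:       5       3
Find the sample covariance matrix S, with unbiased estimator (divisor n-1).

Step 1 — column means:
  mean(X) = (4 + 8 + 8 + 6 + 8 + 5) / 6 = 39/6 = 6.5
  mean(Y) = (1 + 3 + 1 + 5 + 6 + 3) / 6 = 19/6 = 3.1667

Step 2 — sample covariance S[i,j] = (1/(n-1)) · Σ_k (x_{k,i} - mean_i) · (x_{k,j} - mean_j), with n-1 = 5.
  S[X,X] = ((-2.5)·(-2.5) + (1.5)·(1.5) + (1.5)·(1.5) + (-0.5)·(-0.5) + (1.5)·(1.5) + (-1.5)·(-1.5)) / 5 = 15.5/5 = 3.1
  S[X,Y] = ((-2.5)·(-2.1667) + (1.5)·(-0.1667) + (1.5)·(-2.1667) + (-0.5)·(1.8333) + (1.5)·(2.8333) + (-1.5)·(-0.1667)) / 5 = 5.5/5 = 1.1
  S[Y,Y] = ((-2.1667)·(-2.1667) + (-0.1667)·(-0.1667) + (-2.1667)·(-2.1667) + (1.8333)·(1.8333) + (2.8333)·(2.8333) + (-0.1667)·(-0.1667)) / 5 = 20.8333/5 = 4.1667

S is symmetric (S[j,i] = S[i,j]). Assembling:

S = [[3.1, 1.1],
 [1.1, 4.1667]]


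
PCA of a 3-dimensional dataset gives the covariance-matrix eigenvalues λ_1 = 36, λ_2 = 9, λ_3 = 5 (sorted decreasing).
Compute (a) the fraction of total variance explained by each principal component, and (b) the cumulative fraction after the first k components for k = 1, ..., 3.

Step 1 — total variance = trace(Sigma) = Σ λ_i = 36 + 9 + 5 = 50.

Step 2 — fraction explained by component i = λ_i / Σ λ:
  PC1: 36/50 = 0.72
  PC2: 9/50 = 0.18
  PC3: 5/50 = 0.1

Step 3 — cumulative fraction after k components = (λ_1 + ... + λ_k) / Σ λ:
  k = 1: 36/50 = 0.72
  k = 2: (36 + 9)/50 = 45/50 = 0.9
  k = 3: (36 + 9 + 5)/50 = 50/50 = 1

Summary (fraction, with percent):

explained: PC1 0.72 (72%), PC2 0.18 (18%), PC3 0.1 (10%);  cumulative: 0.72, 0.9, 1


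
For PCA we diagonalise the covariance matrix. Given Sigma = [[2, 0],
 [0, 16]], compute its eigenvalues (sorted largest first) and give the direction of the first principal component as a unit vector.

Step 1 — characteristic polynomial of 2×2 Sigma:
  det(Sigma - λI) = λ² - trace · λ + det = 0.
  trace = 2 + 16 = 18, det = 2·16 - (0)² = 32.
Step 2 — discriminant:
  Δ = trace² - 4·det = 324 - 128 = 196.
Step 3 — eigenvalues:
  λ = (trace ± √Δ)/2 = (18 ± 14)/2,
  λ_1 = 16,  λ_2 = 2.

Step 4 — unit eigenvector for λ_1: Sigma is diagonal, so its eigenvectors are the coordinate axes. λ_1 = 16 is the diagonal entry on the second coordinate axis, hence
  v_1 = (0, 1) (||v_1|| = 1).

λ_1 = 16,  λ_2 = 2;  v_1 ≈ (0, 1)


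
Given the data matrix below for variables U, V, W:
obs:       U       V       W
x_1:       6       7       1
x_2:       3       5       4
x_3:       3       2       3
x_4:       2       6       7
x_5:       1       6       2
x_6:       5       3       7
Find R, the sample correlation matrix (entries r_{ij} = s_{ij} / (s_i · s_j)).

Step 1 — column means:
  mean(U) = (6 + 3 + 3 + 2 + 1 + 5) / 6 = 20/6 = 3.3333
  mean(V) = (7 + 5 + 2 + 6 + 6 + 3) / 6 = 29/6 = 4.8333
  mean(W) = (1 + 4 + 3 + 7 + 2 + 7) / 6 = 24/6 = 4

Step 2 — sample variances and covariances s[i,j] = (1/(n-1)) · Σ_k (x_{k,i} - mean_i) · (x_{k,j} - mean_j), with n-1 = 5:
  s[U,U] = ((2.6667)·(2.6667) + (-0.3333)·(-0.3333) + (-0.3333)·(-0.3333) + (-1.3333)·(-1.3333) + (-2.3333)·(-2.3333) + (1.6667)·(1.6667)) / 5 = 17.3333/5 = 3.4667
  s[U,V] = ((2.6667)·(2.1667) + (-0.3333)·(0.1667) + (-0.3333)·(-2.8333) + (-1.3333)·(1.1667) + (-2.3333)·(1.1667) + (1.6667)·(-1.8333)) / 5 = -0.6667/5 = -0.1333
  s[U,W] = ((2.6667)·(-3) + (-0.3333)·(0) + (-0.3333)·(-1) + (-1.3333)·(3) + (-2.3333)·(-2) + (1.6667)·(3)) / 5 = -2/5 = -0.4
  s[V,V] = ((2.1667)·(2.1667) + (0.1667)·(0.1667) + (-2.8333)·(-2.8333) + (1.1667)·(1.1667) + (1.1667)·(1.1667) + (-1.8333)·(-1.8333)) / 5 = 18.8333/5 = 3.7667
  s[V,W] = ((2.1667)·(-3) + (0.1667)·(0) + (-2.8333)·(-1) + (1.1667)·(3) + (1.1667)·(-2) + (-1.8333)·(3)) / 5 = -8/5 = -1.6
  s[W,W] = ((-3)·(-3) + (0)·(0) + (-1)·(-1) + (3)·(3) + (-2)·(-2) + (3)·(3)) / 5 = 32/5 = 6.4
  Sample standard deviations s_i = √(s[i,i]):
  s(U) = √(3.4667) = 1.8619
  s(V) = √(3.7667) = 1.9408
  s(W) = √(6.4) = 2.5298

Step 3 — r_{ij} = s_{ij} / (s_i · s_j):
  r[U,U] = 1 (diagonal).
  r[U,V] = -0.1333 / (1.8619 · 1.9408) = -0.1333 / 3.6136 = -0.0369
  r[U,W] = -0.4 / (1.8619 · 2.5298) = -0.4 / 4.7103 = -0.0849
  r[V,V] = 1 (diagonal).
  r[V,W] = -1.6 / (1.9408 · 2.5298) = -1.6 / 4.9099 = -0.3259
  r[W,W] = 1 (diagonal).

R is symmetric with unit diagonal. Assembling:

R = [[1, -0.0369, -0.0849],
 [-0.0369, 1, -0.3259],
 [-0.0849, -0.3259, 1]]


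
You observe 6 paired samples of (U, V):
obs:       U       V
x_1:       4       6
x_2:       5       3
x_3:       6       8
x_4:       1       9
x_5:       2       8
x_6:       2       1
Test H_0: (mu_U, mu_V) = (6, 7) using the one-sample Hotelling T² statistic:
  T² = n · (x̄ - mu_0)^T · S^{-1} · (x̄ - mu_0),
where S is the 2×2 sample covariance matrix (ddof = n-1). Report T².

Step 1 — sample mean vector:
  mean(U) = (4 + 5 + 6 + 1 + 2 + 2) / 6 = 20/6 = 3.3333
  mean(V) = (6 + 3 + 8 + 9 + 8 + 1) / 6 = 35/6 = 5.8333
  x̄ = (3.3333, 5.8333),  deviation x̄ - mu_0 = (3.3333, 5.8333) - (6, 7) = (-2.6667, -1.1667).

Step 2 — sample covariance matrix, S[i,j] = (1/(n-1)) · Σ_k (x_{k,i} - mean_i) · (x_{k,j} - mean_j), divisor n-1 = 5:
  S[U,U] = ((0.6667)·(0.6667) + (1.6667)·(1.6667) + (2.6667)·(2.6667) + (-2.3333)·(-2.3333) + (-1.3333)·(-1.3333) + (-1.3333)·(-1.3333)) / 5 = 19.3333/5 = 3.8667
  S[U,V] = ((0.6667)·(0.1667) + (1.6667)·(-2.8333) + (2.6667)·(2.1667) + (-2.3333)·(3.1667) + (-1.3333)·(2.1667) + (-1.3333)·(-4.8333)) / 5 = -2.6667/5 = -0.5333
  S[V,V] = ((0.1667)·(0.1667) + (-2.8333)·(-2.8333) + (2.1667)·(2.1667) + (3.1667)·(3.1667) + (2.1667)·(2.1667) + (-4.8333)·(-4.8333)) / 5 = 50.8333/5 = 10.1667
  S = [[3.8667, -0.5333],
 [-0.5333, 10.1667]].

Step 3 — invert S. det(S) = 3.8667·10.1667 - (-0.5333)² = 39.0267.
  S^{-1} = (1/det) · [[d, -b], [-b, a]] = [[0.2605, 0.0137],
 [0.0137, 0.0991]].

Step 4 — quadratic form (x̄ - mu_0)^T · S^{-1} · (x̄ - mu_0):
  S^{-1} · (x̄ - mu_0) = (-0.7106, -0.152),
  (x̄ - mu_0)^T · [...] = (-2.6667)·(-0.7106) + (-1.1667)·(-0.152) = 2.0724.

Step 5 — scale by n: T² = 6 · 2.0724 = 12.4342.

T² ≈ 12.4342


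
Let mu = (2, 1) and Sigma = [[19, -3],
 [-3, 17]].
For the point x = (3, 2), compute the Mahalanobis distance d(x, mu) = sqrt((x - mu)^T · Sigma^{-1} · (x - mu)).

Step 1 — centre the observation: (x - mu) = (1, 1).

Step 2 — invert Sigma. det(Sigma) = 19·17 - (-3)² = 314.
  Sigma^{-1} = (1/det) · [[d, -b], [-b, a]] = [[0.0541, 0.0096],
 [0.0096, 0.0605]].

Step 3 — form the quadratic (x - mu)^T · Sigma^{-1} · (x - mu):
  Sigma^{-1} · (x - mu) = (0.0637, 0.0701).
  (x - mu)^T · [Sigma^{-1} · (x - mu)] = (1)·(0.0637) + (1)·(0.0701) = 0.1338.

Step 4 — take square root: d = √(0.1338) ≈ 0.3657.

d(x, mu) = √(0.1338) ≈ 0.3657


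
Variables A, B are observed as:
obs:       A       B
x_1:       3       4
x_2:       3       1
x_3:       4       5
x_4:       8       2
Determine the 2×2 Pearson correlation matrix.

Step 1 — column means:
  mean(A) = (3 + 3 + 4 + 8) / 4 = 18/4 = 4.5
  mean(B) = (4 + 1 + 5 + 2) / 4 = 12/4 = 3

Step 2 — sample variances and covariances s[i,j] = (1/(n-1)) · Σ_k (x_{k,i} - mean_i) · (x_{k,j} - mean_j), with n-1 = 3:
  s[A,A] = ((-1.5)·(-1.5) + (-1.5)·(-1.5) + (-0.5)·(-0.5) + (3.5)·(3.5)) / 3 = 17/3 = 5.6667
  s[A,B] = ((-1.5)·(1) + (-1.5)·(-2) + (-0.5)·(2) + (3.5)·(-1)) / 3 = -3/3 = -1
  s[B,B] = ((1)·(1) + (-2)·(-2) + (2)·(2) + (-1)·(-1)) / 3 = 10/3 = 3.3333
  Sample standard deviations s_i = √(s[i,i]):
  s(A) = √(5.6667) = 2.3805
  s(B) = √(3.3333) = 1.8257

Step 3 — r_{ij} = s_{ij} / (s_i · s_j):
  r[A,A] = 1 (diagonal).
  r[A,B] = -1 / (2.3805 · 1.8257) = -1 / 4.3461 = -0.2301
  r[B,B] = 1 (diagonal).

R is symmetric with unit diagonal. Assembling:

R = [[1, -0.2301],
 [-0.2301, 1]]


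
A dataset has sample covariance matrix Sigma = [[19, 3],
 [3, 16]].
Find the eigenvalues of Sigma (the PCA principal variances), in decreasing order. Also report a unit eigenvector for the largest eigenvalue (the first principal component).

Step 1 — characteristic polynomial of 2×2 Sigma:
  det(Sigma - λI) = λ² - trace · λ + det = 0.
  trace = 19 + 16 = 35, det = 19·16 - (3)² = 295.
Step 2 — discriminant:
  Δ = trace² - 4·det = 1225 - 1180 = 45.
Step 3 — eigenvalues:
  λ = (trace ± √Δ)/2 = (35 ± 6.7082)/2,
  λ_1 = 20.8541,  λ_2 = 14.1459.

Step 4 — unit eigenvector for λ_1: solve (Sigma - λ_1 I)v = 0. First row:
  (19 - 20.8541)·v_x + (3)·v_y = 0, i.e. (-1.8541)·v_x + (3)·v_y = 0,
  so v ∝ (b, λ_1 - a) = (3, 1.8541) = u.
  ||u|| = √((3)² + (1.8541)²) = √(12.4377) ≈ 3.5267,
  v_1 = u/||u|| ≈ (0.8507, 0.5257) (||v_1|| = 1).

λ_1 = 20.8541,  λ_2 = 14.1459;  v_1 ≈ (0.8507, 0.5257)


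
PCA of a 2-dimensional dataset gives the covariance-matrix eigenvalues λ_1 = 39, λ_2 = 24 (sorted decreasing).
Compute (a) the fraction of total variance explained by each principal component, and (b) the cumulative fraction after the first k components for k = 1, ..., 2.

Step 1 — total variance = trace(Sigma) = Σ λ_i = 39 + 24 = 63.

Step 2 — fraction explained by component i = λ_i / Σ λ:
  PC1: 39/63 = 0.619
  PC2: 24/63 = 0.381

Step 3 — cumulative fraction after k components = (λ_1 + ... + λ_k) / Σ λ:
  k = 1: 39/63 = 0.619
  k = 2: (39 + 24)/63 = 63/63 = 1

Summary (fraction, with percent):

explained: PC1 0.619 (61.9%), PC2 0.381 (38.1%);  cumulative: 0.619, 1


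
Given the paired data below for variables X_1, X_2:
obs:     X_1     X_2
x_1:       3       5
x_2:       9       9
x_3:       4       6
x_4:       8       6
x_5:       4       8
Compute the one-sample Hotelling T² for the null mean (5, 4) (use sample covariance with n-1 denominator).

Step 1 — sample mean vector:
  mean(X_1) = (3 + 9 + 4 + 8 + 4) / 5 = 28/5 = 5.6
  mean(X_2) = (5 + 9 + 6 + 6 + 8) / 5 = 34/5 = 6.8
  x̄ = (5.6, 6.8),  deviation x̄ - mu_0 = (5.6, 6.8) - (5, 4) = (0.6, 2.8).

Step 2 — sample covariance matrix, S[i,j] = (1/(n-1)) · Σ_k (x_{k,i} - mean_i) · (x_{k,j} - mean_j), divisor n-1 = 4:
  S[X_1,X_1] = ((-2.6)·(-2.6) + (3.4)·(3.4) + (-1.6)·(-1.6) + (2.4)·(2.4) + (-1.6)·(-1.6)) / 4 = 29.2/4 = 7.3
  S[X_1,X_2] = ((-2.6)·(-1.8) + (3.4)·(2.2) + (-1.6)·(-0.8) + (2.4)·(-0.8) + (-1.6)·(1.2)) / 4 = 9.6/4 = 2.4
  S[X_2,X_2] = ((-1.8)·(-1.8) + (2.2)·(2.2) + (-0.8)·(-0.8) + (-0.8)·(-0.8) + (1.2)·(1.2)) / 4 = 10.8/4 = 2.7
  S = [[7.3, 2.4],
 [2.4, 2.7]].

Step 3 — invert S. det(S) = 7.3·2.7 - (2.4)² = 13.95.
  S^{-1} = (1/det) · [[d, -b], [-b, a]] = [[0.1935, -0.172],
 [-0.172, 0.5233]].

Step 4 — quadratic form (x̄ - mu_0)^T · S^{-1} · (x̄ - mu_0):
  S^{-1} · (x̄ - mu_0) = (-0.3656, 1.362),
  (x̄ - mu_0)^T · [...] = (0.6)·(-0.3656) + (2.8)·(1.362) = 3.5943.

Step 5 — scale by n: T² = 5 · 3.5943 = 17.9713.

T² ≈ 17.9713


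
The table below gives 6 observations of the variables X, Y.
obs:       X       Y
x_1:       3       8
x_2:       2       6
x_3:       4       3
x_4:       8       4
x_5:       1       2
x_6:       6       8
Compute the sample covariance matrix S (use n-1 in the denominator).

Step 1 — column means:
  mean(X) = (3 + 2 + 4 + 8 + 1 + 6) / 6 = 24/6 = 4
  mean(Y) = (8 + 6 + 3 + 4 + 2 + 8) / 6 = 31/6 = 5.1667

Step 2 — sample covariance S[i,j] = (1/(n-1)) · Σ_k (x_{k,i} - mean_i) · (x_{k,j} - mean_j), with n-1 = 5.
  S[X,X] = ((-1)·(-1) + (-2)·(-2) + (0)·(0) + (4)·(4) + (-3)·(-3) + (2)·(2)) / 5 = 34/5 = 6.8
  S[X,Y] = ((-1)·(2.8333) + (-2)·(0.8333) + (0)·(-2.1667) + (4)·(-1.1667) + (-3)·(-3.1667) + (2)·(2.8333)) / 5 = 6/5 = 1.2
  S[Y,Y] = ((2.8333)·(2.8333) + (0.8333)·(0.8333) + (-2.1667)·(-2.1667) + (-1.1667)·(-1.1667) + (-3.1667)·(-3.1667) + (2.8333)·(2.8333)) / 5 = 32.8333/5 = 6.5667

S is symmetric (S[j,i] = S[i,j]). Assembling:

S = [[6.8, 1.2],
 [1.2, 6.5667]]


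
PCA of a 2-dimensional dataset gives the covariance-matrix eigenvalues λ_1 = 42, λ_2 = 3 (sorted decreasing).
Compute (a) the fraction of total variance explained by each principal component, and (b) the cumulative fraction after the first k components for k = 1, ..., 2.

Step 1 — total variance = trace(Sigma) = Σ λ_i = 42 + 3 = 45.

Step 2 — fraction explained by component i = λ_i / Σ λ:
  PC1: 42/45 = 0.9333
  PC2: 3/45 = 0.0667

Step 3 — cumulative fraction after k components = (λ_1 + ... + λ_k) / Σ λ:
  k = 1: 42/45 = 0.9333
  k = 2: (42 + 3)/45 = 45/45 = 1

Summary (fraction, with percent):

explained: PC1 0.9333 (93.33%), PC2 0.0667 (6.67%);  cumulative: 0.9333, 1


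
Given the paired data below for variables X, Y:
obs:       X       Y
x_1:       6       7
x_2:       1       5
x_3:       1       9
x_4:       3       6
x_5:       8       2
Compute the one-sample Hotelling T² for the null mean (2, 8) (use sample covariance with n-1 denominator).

Step 1 — sample mean vector:
  mean(X) = (6 + 1 + 1 + 3 + 8) / 5 = 19/5 = 3.8
  mean(Y) = (7 + 5 + 9 + 6 + 2) / 5 = 29/5 = 5.8
  x̄ = (3.8, 5.8),  deviation x̄ - mu_0 = (3.8, 5.8) - (2, 8) = (1.8, -2.2).

Step 2 — sample covariance matrix, S[i,j] = (1/(n-1)) · Σ_k (x_{k,i} - mean_i) · (x_{k,j} - mean_j), divisor n-1 = 4:
  S[X,X] = ((2.2)·(2.2) + (-2.8)·(-2.8) + (-2.8)·(-2.8) + (-0.8)·(-0.8) + (4.2)·(4.2)) / 4 = 38.8/4 = 9.7
  S[X,Y] = ((2.2)·(1.2) + (-2.8)·(-0.8) + (-2.8)·(3.2) + (-0.8)·(0.2) + (4.2)·(-3.8)) / 4 = -20.2/4 = -5.05
  S[Y,Y] = ((1.2)·(1.2) + (-0.8)·(-0.8) + (3.2)·(3.2) + (0.2)·(0.2) + (-3.8)·(-3.8)) / 4 = 26.8/4 = 6.7
  S = [[9.7, -5.05],
 [-5.05, 6.7]].

Step 3 — invert S. det(S) = 9.7·6.7 - (-5.05)² = 39.4875.
  S^{-1} = (1/det) · [[d, -b], [-b, a]] = [[0.1697, 0.1279],
 [0.1279, 0.2456]].

Step 4 — quadratic form (x̄ - mu_0)^T · S^{-1} · (x̄ - mu_0):
  S^{-1} · (x̄ - mu_0) = (0.0241, -0.3102),
  (x̄ - mu_0)^T · [...] = (1.8)·(0.0241) + (-2.2)·(-0.3102) = 0.7258.

Step 5 — scale by n: T² = 5 · 0.7258 = 3.629.

T² ≈ 3.629


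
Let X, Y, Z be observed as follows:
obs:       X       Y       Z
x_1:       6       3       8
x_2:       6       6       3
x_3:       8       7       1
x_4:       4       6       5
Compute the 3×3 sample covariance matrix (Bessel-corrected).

Step 1 — column means:
  mean(X) = (6 + 6 + 8 + 4) / 4 = 24/4 = 6
  mean(Y) = (3 + 6 + 7 + 6) / 4 = 22/4 = 5.5
  mean(Z) = (8 + 3 + 1 + 5) / 4 = 17/4 = 4.25

Step 2 — sample covariance S[i,j] = (1/(n-1)) · Σ_k (x_{k,i} - mean_i) · (x_{k,j} - mean_j), with n-1 = 3.
  S[X,X] = ((0)·(0) + (0)·(0) + (2)·(2) + (-2)·(-2)) / 3 = 8/3 = 2.6667
  S[X,Y] = ((0)·(-2.5) + (0)·(0.5) + (2)·(1.5) + (-2)·(0.5)) / 3 = 2/3 = 0.6667
  S[X,Z] = ((0)·(3.75) + (0)·(-1.25) + (2)·(-3.25) + (-2)·(0.75)) / 3 = -8/3 = -2.6667
  S[Y,Y] = ((-2.5)·(-2.5) + (0.5)·(0.5) + (1.5)·(1.5) + (0.5)·(0.5)) / 3 = 9/3 = 3
  S[Y,Z] = ((-2.5)·(3.75) + (0.5)·(-1.25) + (1.5)·(-3.25) + (0.5)·(0.75)) / 3 = -14.5/3 = -4.8333
  S[Z,Z] = ((3.75)·(3.75) + (-1.25)·(-1.25) + (-3.25)·(-3.25) + (0.75)·(0.75)) / 3 = 26.75/3 = 8.9167

S is symmetric (S[j,i] = S[i,j]). Assembling:

S = [[2.6667, 0.6667, -2.6667],
 [0.6667, 3, -4.8333],
 [-2.6667, -4.8333, 8.9167]]


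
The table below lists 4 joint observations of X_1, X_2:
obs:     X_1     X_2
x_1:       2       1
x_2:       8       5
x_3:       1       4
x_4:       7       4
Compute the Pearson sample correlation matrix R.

Step 1 — column means:
  mean(X_1) = (2 + 8 + 1 + 7) / 4 = 18/4 = 4.5
  mean(X_2) = (1 + 5 + 4 + 4) / 4 = 14/4 = 3.5

Step 2 — sample variances and covariances s[i,j] = (1/(n-1)) · Σ_k (x_{k,i} - mean_i) · (x_{k,j} - mean_j), with n-1 = 3:
  s[X_1,X_1] = ((-2.5)·(-2.5) + (3.5)·(3.5) + (-3.5)·(-3.5) + (2.5)·(2.5)) / 3 = 37/3 = 12.3333
  s[X_1,X_2] = ((-2.5)·(-2.5) + (3.5)·(1.5) + (-3.5)·(0.5) + (2.5)·(0.5)) / 3 = 11/3 = 3.6667
  s[X_2,X_2] = ((-2.5)·(-2.5) + (1.5)·(1.5) + (0.5)·(0.5) + (0.5)·(0.5)) / 3 = 9/3 = 3
  Sample standard deviations s_i = √(s[i,i]):
  s(X_1) = √(12.3333) = 3.5119
  s(X_2) = √(3) = 1.7321

Step 3 — r_{ij} = s_{ij} / (s_i · s_j):
  r[X_1,X_1] = 1 (diagonal).
  r[X_1,X_2] = 3.6667 / (3.5119 · 1.7321) = 3.6667 / 6.0828 = 0.6028
  r[X_2,X_2] = 1 (diagonal).

R is symmetric with unit diagonal. Assembling:

R = [[1, 0.6028],
 [0.6028, 1]]


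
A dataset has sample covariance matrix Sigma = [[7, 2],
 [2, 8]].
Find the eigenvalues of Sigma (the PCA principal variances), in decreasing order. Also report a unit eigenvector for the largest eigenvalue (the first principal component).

Step 1 — characteristic polynomial of 2×2 Sigma:
  det(Sigma - λI) = λ² - trace · λ + det = 0.
  trace = 7 + 8 = 15, det = 7·8 - (2)² = 52.
Step 2 — discriminant:
  Δ = trace² - 4·det = 225 - 208 = 17.
Step 3 — eigenvalues:
  λ = (trace ± √Δ)/2 = (15 ± 4.1231)/2,
  λ_1 = 9.5616,  λ_2 = 5.4384.

Step 4 — unit eigenvector for λ_1: solve (Sigma - λ_1 I)v = 0. First row:
  (7 - 9.5616)·v_x + (2)·v_y = 0, i.e. (-2.5616)·v_x + (2)·v_y = 0,
  so v ∝ (b, λ_1 - a) = (2, 2.5616) = u.
  ||u|| = √((2)² + (2.5616)²) = √(10.5616) ≈ 3.2499,
  v_1 = u/||u|| ≈ (0.6154, 0.7882) (||v_1|| = 1).

λ_1 = 9.5616,  λ_2 = 5.4384;  v_1 ≈ (0.6154, 0.7882)


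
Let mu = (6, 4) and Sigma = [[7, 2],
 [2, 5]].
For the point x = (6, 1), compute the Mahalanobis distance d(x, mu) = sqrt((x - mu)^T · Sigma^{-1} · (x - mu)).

Step 1 — centre the observation: (x - mu) = (0, -3).

Step 2 — invert Sigma. det(Sigma) = 7·5 - (2)² = 31.
  Sigma^{-1} = (1/det) · [[d, -b], [-b, a]] = [[0.1613, -0.0645],
 [-0.0645, 0.2258]].

Step 3 — form the quadratic (x - mu)^T · Sigma^{-1} · (x - mu):
  Sigma^{-1} · (x - mu) = (0.1935, -0.6774).
  (x - mu)^T · [Sigma^{-1} · (x - mu)] = (0)·(0.1935) + (-3)·(-0.6774) = 2.0323.

Step 4 — take square root: d = √(2.0323) ≈ 1.4256.

d(x, mu) = √(2.0323) ≈ 1.4256


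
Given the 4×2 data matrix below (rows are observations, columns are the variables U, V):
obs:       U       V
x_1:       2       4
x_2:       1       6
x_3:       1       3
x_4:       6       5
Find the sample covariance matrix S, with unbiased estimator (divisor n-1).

Step 1 — column means:
  mean(U) = (2 + 1 + 1 + 6) / 4 = 10/4 = 2.5
  mean(V) = (4 + 6 + 3 + 5) / 4 = 18/4 = 4.5

Step 2 — sample covariance S[i,j] = (1/(n-1)) · Σ_k (x_{k,i} - mean_i) · (x_{k,j} - mean_j), with n-1 = 3.
  S[U,U] = ((-0.5)·(-0.5) + (-1.5)·(-1.5) + (-1.5)·(-1.5) + (3.5)·(3.5)) / 3 = 17/3 = 5.6667
  S[U,V] = ((-0.5)·(-0.5) + (-1.5)·(1.5) + (-1.5)·(-1.5) + (3.5)·(0.5)) / 3 = 2/3 = 0.6667
  S[V,V] = ((-0.5)·(-0.5) + (1.5)·(1.5) + (-1.5)·(-1.5) + (0.5)·(0.5)) / 3 = 5/3 = 1.6667

S is symmetric (S[j,i] = S[i,j]). Assembling:

S = [[5.6667, 0.6667],
 [0.6667, 1.6667]]


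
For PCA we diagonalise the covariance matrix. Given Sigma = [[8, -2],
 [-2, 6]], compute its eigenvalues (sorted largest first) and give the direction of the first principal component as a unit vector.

Step 1 — characteristic polynomial of 2×2 Sigma:
  det(Sigma - λI) = λ² - trace · λ + det = 0.
  trace = 8 + 6 = 14, det = 8·6 - (-2)² = 44.
Step 2 — discriminant:
  Δ = trace² - 4·det = 196 - 176 = 20.
Step 3 — eigenvalues:
  λ = (trace ± √Δ)/2 = (14 ± 4.4721)/2,
  λ_1 = 9.2361,  λ_2 = 4.7639.

Step 4 — unit eigenvector for λ_1: solve (Sigma - λ_1 I)v = 0. First row:
  (8 - 9.2361)·v_x + (-2)·v_y = 0, i.e. (-1.2361)·v_x + (-2)·v_y = 0,
  so v ∝ (b, λ_1 - a) = (-2, 1.2361); multiply by -1 so the first entry is positive: u = (2, -1.2361).
  ||u|| = √((2)² + (-1.2361)²) = √(5.5279) ≈ 2.3511,
  v_1 = u/||u|| ≈ (0.8507, -0.5257) (||v_1|| = 1).

λ_1 = 9.2361,  λ_2 = 4.7639;  v_1 ≈ (0.8507, -0.5257)


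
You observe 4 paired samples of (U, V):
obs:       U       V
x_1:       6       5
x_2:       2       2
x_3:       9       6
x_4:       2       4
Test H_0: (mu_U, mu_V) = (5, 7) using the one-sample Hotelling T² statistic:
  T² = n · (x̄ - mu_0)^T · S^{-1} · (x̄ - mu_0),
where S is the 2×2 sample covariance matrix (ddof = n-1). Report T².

Step 1 — sample mean vector:
  mean(U) = (6 + 2 + 9 + 2) / 4 = 19/4 = 4.75
  mean(V) = (5 + 2 + 6 + 4) / 4 = 17/4 = 4.25
  x̄ = (4.75, 4.25),  deviation x̄ - mu_0 = (4.75, 4.25) - (5, 7) = (-0.25, -2.75).

Step 2 — sample covariance matrix, S[i,j] = (1/(n-1)) · Σ_k (x_{k,i} - mean_i) · (x_{k,j} - mean_j), divisor n-1 = 3:
  S[U,U] = ((1.25)·(1.25) + (-2.75)·(-2.75) + (4.25)·(4.25) + (-2.75)·(-2.75)) / 3 = 34.75/3 = 11.5833
  S[U,V] = ((1.25)·(0.75) + (-2.75)·(-2.25) + (4.25)·(1.75) + (-2.75)·(-0.25)) / 3 = 15.25/3 = 5.0833
  S[V,V] = ((0.75)·(0.75) + (-2.25)·(-2.25) + (1.75)·(1.75) + (-0.25)·(-0.25)) / 3 = 8.75/3 = 2.9167
  S = [[11.5833, 5.0833],
 [5.0833, 2.9167]].

Step 3 — invert S. det(S) = 11.5833·2.9167 - (5.0833)² = 7.9444.
  S^{-1} = (1/det) · [[d, -b], [-b, a]] = [[0.3671, -0.6399],
 [-0.6399, 1.458]].

Step 4 — quadratic form (x̄ - mu_0)^T · S^{-1} · (x̄ - mu_0):
  S^{-1} · (x̄ - mu_0) = (1.6678, -3.8497),
  (x̄ - mu_0)^T · [...] = (-0.25)·(1.6678) + (-2.75)·(-3.8497) = 10.1696.

Step 5 — scale by n: T² = 4 · 10.1696 = 40.6783.

T² ≈ 40.6783


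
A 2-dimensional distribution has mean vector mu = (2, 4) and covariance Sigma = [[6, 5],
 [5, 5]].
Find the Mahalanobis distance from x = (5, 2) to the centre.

Step 1 — centre the observation: (x - mu) = (3, -2).

Step 2 — invert Sigma. det(Sigma) = 6·5 - (5)² = 5.
  Sigma^{-1} = (1/det) · [[d, -b], [-b, a]] = [[1, -1],
 [-1, 1.2]].

Step 3 — form the quadratic (x - mu)^T · Sigma^{-1} · (x - mu):
  Sigma^{-1} · (x - mu) = (5, -5.4).
  (x - mu)^T · [Sigma^{-1} · (x - mu)] = (3)·(5) + (-2)·(-5.4) = 25.8.

Step 4 — take square root: d = √(25.8) ≈ 5.0794.

d(x, mu) = √(25.8) ≈ 5.0794


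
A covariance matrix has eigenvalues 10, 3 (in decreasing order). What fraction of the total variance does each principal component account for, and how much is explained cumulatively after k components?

Step 1 — total variance = trace(Sigma) = Σ λ_i = 10 + 3 = 13.

Step 2 — fraction explained by component i = λ_i / Σ λ:
  PC1: 10/13 = 0.7692
  PC2: 3/13 = 0.2308

Step 3 — cumulative fraction after k components = (λ_1 + ... + λ_k) / Σ λ:
  k = 1: 10/13 = 0.7692
  k = 2: (10 + 3)/13 = 13/13 = 1

Summary (fraction, with percent):

explained: PC1 0.7692 (76.92%), PC2 0.2308 (23.08%);  cumulative: 0.7692, 1


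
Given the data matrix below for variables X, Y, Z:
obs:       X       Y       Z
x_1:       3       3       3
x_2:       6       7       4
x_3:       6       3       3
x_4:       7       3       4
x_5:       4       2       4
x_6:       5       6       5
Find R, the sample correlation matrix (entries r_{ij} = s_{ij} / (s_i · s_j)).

Step 1 — column means:
  mean(X) = (3 + 6 + 6 + 7 + 4 + 5) / 6 = 31/6 = 5.1667
  mean(Y) = (3 + 7 + 3 + 3 + 2 + 6) / 6 = 24/6 = 4
  mean(Z) = (3 + 4 + 3 + 4 + 4 + 5) / 6 = 23/6 = 3.8333

Step 2 — sample variances and covariances s[i,j] = (1/(n-1)) · Σ_k (x_{k,i} - mean_i) · (x_{k,j} - mean_j), with n-1 = 5:
  s[X,X] = ((-2.1667)·(-2.1667) + (0.8333)·(0.8333) + (0.8333)·(0.8333) + (1.8333)·(1.8333) + (-1.1667)·(-1.1667) + (-0.1667)·(-0.1667)) / 5 = 10.8333/5 = 2.1667
  s[X,Y] = ((-2.1667)·(-1) + (0.8333)·(3) + (0.8333)·(-1) + (1.8333)·(-1) + (-1.1667)·(-2) + (-0.1667)·(2)) / 5 = 4/5 = 0.8
  s[X,Z] = ((-2.1667)·(-0.8333) + (0.8333)·(0.1667) + (0.8333)·(-0.8333) + (1.8333)·(0.1667) + (-1.1667)·(0.1667) + (-0.1667)·(1.1667)) / 5 = 1.1667/5 = 0.2333
  s[Y,Y] = ((-1)·(-1) + (3)·(3) + (-1)·(-1) + (-1)·(-1) + (-2)·(-2) + (2)·(2)) / 5 = 20/5 = 4
  s[Y,Z] = ((-1)·(-0.8333) + (3)·(0.1667) + (-1)·(-0.8333) + (-1)·(0.1667) + (-2)·(0.1667) + (2)·(1.1667)) / 5 = 4/5 = 0.8
  s[Z,Z] = ((-0.8333)·(-0.8333) + (0.1667)·(0.1667) + (-0.8333)·(-0.8333) + (0.1667)·(0.1667) + (0.1667)·(0.1667) + (1.1667)·(1.1667)) / 5 = 2.8333/5 = 0.5667
  Sample standard deviations s_i = √(s[i,i]):
  s(X) = √(2.1667) = 1.472
  s(Y) = √(4) = 2
  s(Z) = √(0.5667) = 0.7528

Step 3 — r_{ij} = s_{ij} / (s_i · s_j):
  r[X,X] = 1 (diagonal).
  r[X,Y] = 0.8 / (1.472 · 2) = 0.8 / 2.9439 = 0.2717
  r[X,Z] = 0.2333 / (1.472 · 0.7528) = 0.2333 / 1.1081 = 0.2106
  r[Y,Y] = 1 (diagonal).
  r[Y,Z] = 0.8 / (2 · 0.7528) = 0.8 / 1.5055 = 0.5314
  r[Z,Z] = 1 (diagonal).

R is symmetric with unit diagonal. Assembling:

R = [[1, 0.2717, 0.2106],
 [0.2717, 1, 0.5314],
 [0.2106, 0.5314, 1]]


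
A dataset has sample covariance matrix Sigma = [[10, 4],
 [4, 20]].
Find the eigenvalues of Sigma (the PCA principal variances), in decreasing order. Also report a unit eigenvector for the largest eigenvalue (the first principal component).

Step 1 — characteristic polynomial of 2×2 Sigma:
  det(Sigma - λI) = λ² - trace · λ + det = 0.
  trace = 10 + 20 = 30, det = 10·20 - (4)² = 184.
Step 2 — discriminant:
  Δ = trace² - 4·det = 900 - 736 = 164.
Step 3 — eigenvalues:
  λ = (trace ± √Δ)/2 = (30 ± 12.8062)/2,
  λ_1 = 21.4031,  λ_2 = 8.5969.

Step 4 — unit eigenvector for λ_1: solve (Sigma - λ_1 I)v = 0. First row:
  (10 - 21.4031)·v_x + (4)·v_y = 0, i.e. (-11.4031)·v_x + (4)·v_y = 0,
  so v ∝ (b, λ_1 - a) = (4, 11.4031) = u.
  ||u|| = √((4)² + (11.4031)²) = √(146.0312) ≈ 12.0843,
  v_1 = u/||u|| ≈ (0.331, 0.9436) (||v_1|| = 1).

λ_1 = 21.4031,  λ_2 = 8.5969;  v_1 ≈ (0.331, 0.9436)


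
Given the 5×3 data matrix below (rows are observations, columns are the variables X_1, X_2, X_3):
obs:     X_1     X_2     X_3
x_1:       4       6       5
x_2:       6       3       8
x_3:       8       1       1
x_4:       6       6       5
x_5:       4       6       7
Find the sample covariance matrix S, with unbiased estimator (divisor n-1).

Step 1 — column means:
  mean(X_1) = (4 + 6 + 8 + 6 + 4) / 5 = 28/5 = 5.6
  mean(X_2) = (6 + 3 + 1 + 6 + 6) / 5 = 22/5 = 4.4
  mean(X_3) = (5 + 8 + 1 + 5 + 7) / 5 = 26/5 = 5.2

Step 2 — sample covariance S[i,j] = (1/(n-1)) · Σ_k (x_{k,i} - mean_i) · (x_{k,j} - mean_j), with n-1 = 4.
  S[X_1,X_1] = ((-1.6)·(-1.6) + (0.4)·(0.4) + (2.4)·(2.4) + (0.4)·(0.4) + (-1.6)·(-1.6)) / 4 = 11.2/4 = 2.8
  S[X_1,X_2] = ((-1.6)·(1.6) + (0.4)·(-1.4) + (2.4)·(-3.4) + (0.4)·(1.6) + (-1.6)·(1.6)) / 4 = -13.2/4 = -3.3
  S[X_1,X_3] = ((-1.6)·(-0.2) + (0.4)·(2.8) + (2.4)·(-4.2) + (0.4)·(-0.2) + (-1.6)·(1.8)) / 4 = -11.6/4 = -2.9
  S[X_2,X_2] = ((1.6)·(1.6) + (-1.4)·(-1.4) + (-3.4)·(-3.4) + (1.6)·(1.6) + (1.6)·(1.6)) / 4 = 21.2/4 = 5.3
  S[X_2,X_3] = ((1.6)·(-0.2) + (-1.4)·(2.8) + (-3.4)·(-4.2) + (1.6)·(-0.2) + (1.6)·(1.8)) / 4 = 12.6/4 = 3.15
  S[X_3,X_3] = ((-0.2)·(-0.2) + (2.8)·(2.8) + (-4.2)·(-4.2) + (-0.2)·(-0.2) + (1.8)·(1.8)) / 4 = 28.8/4 = 7.2

S is symmetric (S[j,i] = S[i,j]). Assembling:

S = [[2.8, -3.3, -2.9],
 [-3.3, 5.3, 3.15],
 [-2.9, 3.15, 7.2]]
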